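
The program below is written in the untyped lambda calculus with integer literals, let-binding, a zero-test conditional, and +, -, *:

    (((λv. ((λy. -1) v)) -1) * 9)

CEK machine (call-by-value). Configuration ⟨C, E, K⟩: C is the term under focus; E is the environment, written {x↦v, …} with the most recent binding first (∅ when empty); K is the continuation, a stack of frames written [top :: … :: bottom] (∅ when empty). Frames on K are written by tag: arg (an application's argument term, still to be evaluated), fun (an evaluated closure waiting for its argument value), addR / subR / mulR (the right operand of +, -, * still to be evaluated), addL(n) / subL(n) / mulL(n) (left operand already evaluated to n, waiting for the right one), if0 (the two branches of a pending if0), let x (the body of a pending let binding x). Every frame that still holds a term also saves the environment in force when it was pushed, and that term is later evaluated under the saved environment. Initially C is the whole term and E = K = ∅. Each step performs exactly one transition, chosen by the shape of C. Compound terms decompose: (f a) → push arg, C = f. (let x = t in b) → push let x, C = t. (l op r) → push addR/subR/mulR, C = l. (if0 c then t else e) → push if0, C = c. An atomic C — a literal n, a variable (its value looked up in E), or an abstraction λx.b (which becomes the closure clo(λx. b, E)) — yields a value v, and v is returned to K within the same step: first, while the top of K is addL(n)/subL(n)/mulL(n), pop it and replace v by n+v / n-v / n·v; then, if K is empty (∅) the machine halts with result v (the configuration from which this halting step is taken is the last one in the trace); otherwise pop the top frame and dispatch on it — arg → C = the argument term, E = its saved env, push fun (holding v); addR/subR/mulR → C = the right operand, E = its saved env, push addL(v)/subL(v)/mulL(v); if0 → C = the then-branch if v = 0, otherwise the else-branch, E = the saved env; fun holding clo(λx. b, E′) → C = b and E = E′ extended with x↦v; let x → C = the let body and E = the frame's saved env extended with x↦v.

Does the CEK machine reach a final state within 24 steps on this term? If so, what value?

Answer: -9

Execution trace:
step 0: [C=(((λv. ((λy. -1) v)) -1) * 9) | E=∅ | K=∅]
step 1: [C=((λv. ((λy. -1) v)) -1) | E=∅ | K=[mulR]]
step 2: [C=(λv. ((λy. -1) v)) | E=∅ | K=[arg :: mulR]]
step 3: [C=-1 | E=∅ | K=[fun :: mulR]]
step 4: [C=((λy. -1) v) | E={v↦-1} | K=[mulR]]
step 5: [C=(λy. -1) | E={v↦-1} | K=[arg :: mulR]]
step 6: [C=v | E={v↦-1} | K=[fun :: mulR]]
step 7: [C=-1 | E={y↦-1, v↦-1} | K=[mulR]]
step 8: [C=9 | E=∅ | K=[mulL(-1)]]
→ final value -9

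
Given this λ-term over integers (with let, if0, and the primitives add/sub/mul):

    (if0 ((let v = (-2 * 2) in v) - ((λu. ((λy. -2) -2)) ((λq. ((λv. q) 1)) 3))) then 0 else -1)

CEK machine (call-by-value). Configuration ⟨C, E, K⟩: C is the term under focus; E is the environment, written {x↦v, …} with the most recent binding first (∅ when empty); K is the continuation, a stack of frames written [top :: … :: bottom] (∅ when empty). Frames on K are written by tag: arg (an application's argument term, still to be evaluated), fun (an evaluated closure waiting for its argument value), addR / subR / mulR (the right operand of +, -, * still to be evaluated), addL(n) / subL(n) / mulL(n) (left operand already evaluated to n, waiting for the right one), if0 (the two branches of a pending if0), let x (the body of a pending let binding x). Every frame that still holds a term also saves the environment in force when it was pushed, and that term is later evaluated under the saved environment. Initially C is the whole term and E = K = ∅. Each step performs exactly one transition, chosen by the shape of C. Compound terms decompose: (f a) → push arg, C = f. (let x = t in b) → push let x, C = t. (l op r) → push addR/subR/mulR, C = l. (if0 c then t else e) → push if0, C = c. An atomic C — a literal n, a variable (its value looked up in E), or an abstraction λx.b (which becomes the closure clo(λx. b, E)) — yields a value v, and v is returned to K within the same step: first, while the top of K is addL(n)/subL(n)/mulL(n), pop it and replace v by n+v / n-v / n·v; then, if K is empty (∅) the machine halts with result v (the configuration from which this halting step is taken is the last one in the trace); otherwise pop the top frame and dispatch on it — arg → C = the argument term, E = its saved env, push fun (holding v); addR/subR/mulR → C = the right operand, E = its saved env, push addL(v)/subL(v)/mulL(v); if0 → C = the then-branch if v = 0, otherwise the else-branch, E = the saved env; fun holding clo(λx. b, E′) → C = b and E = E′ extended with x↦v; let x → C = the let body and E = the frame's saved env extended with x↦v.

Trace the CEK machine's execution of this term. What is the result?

Answer: -1

Derivation:
[0] <C=(if0 ((let v = (-2 * 2) in v) - ((λu. ((λy. -2) -2)) ((λq. ((λv. q) 1)) 3))) then 0 else -1), E=∅, K=∅>
[1] <C=((let v = (-2 * 2) in v) - ((λu. ((λy. -2) -2)) ((λq. ((λv. q) 1)) 3))), E=∅, K=[if0]>
[2] <C=(let v = (-2 * 2) in v), E=∅, K=[subR :: if0]>
[3] <C=(-2 * 2), E=∅, K=[let v :: subR :: if0]>
[4] <C=-2, E=∅, K=[mulR :: let v :: subR :: if0]>
[5] <C=2, E=∅, K=[mulL(-2) :: let v :: subR :: if0]>
[6] <C=v, E={v↦-4}, K=[subR :: if0]>
[7] <C=((λu. ((λy. -2) -2)) ((λq. ((λv. q) 1)) 3)), E=∅, K=[subL(-4) :: if0]>
[8] <C=(λu. ((λy. -2) -2)), E=∅, K=[arg :: subL(-4) :: if0]>
[9] <C=((λq. ((λv. q) 1)) 3), E=∅, K=[fun :: subL(-4) :: if0]>
[10] <C=(λq. ((λv. q) 1)), E=∅, K=[arg :: fun :: subL(-4) :: if0]>
[11] <C=3, E=∅, K=[fun :: fun :: subL(-4) :: if0]>
[12] <C=((λv. q) 1), E={q↦3}, K=[fun :: subL(-4) :: if0]>
[13] <C=(λv. q), E={q↦3}, K=[arg :: fun :: subL(-4) :: if0]>
[14] <C=1, E={q↦3}, K=[fun :: fun :: subL(-4) :: if0]>
[15] <C=q, E={v↦1, q↦3}, K=[fun :: subL(-4) :: if0]>
[16] <C=((λy. -2) -2), E={u↦3}, K=[subL(-4) :: if0]>
[17] <C=(λy. -2), E={u↦3}, K=[arg :: subL(-4) :: if0]>
[18] <C=-2, E={u↦3}, K=[fun :: subL(-4) :: if0]>
[19] <C=-2, E={y↦-2, u↦3}, K=[subL(-4) :: if0]>
[20] <C=-1, E=∅, K=∅>
→ final value -1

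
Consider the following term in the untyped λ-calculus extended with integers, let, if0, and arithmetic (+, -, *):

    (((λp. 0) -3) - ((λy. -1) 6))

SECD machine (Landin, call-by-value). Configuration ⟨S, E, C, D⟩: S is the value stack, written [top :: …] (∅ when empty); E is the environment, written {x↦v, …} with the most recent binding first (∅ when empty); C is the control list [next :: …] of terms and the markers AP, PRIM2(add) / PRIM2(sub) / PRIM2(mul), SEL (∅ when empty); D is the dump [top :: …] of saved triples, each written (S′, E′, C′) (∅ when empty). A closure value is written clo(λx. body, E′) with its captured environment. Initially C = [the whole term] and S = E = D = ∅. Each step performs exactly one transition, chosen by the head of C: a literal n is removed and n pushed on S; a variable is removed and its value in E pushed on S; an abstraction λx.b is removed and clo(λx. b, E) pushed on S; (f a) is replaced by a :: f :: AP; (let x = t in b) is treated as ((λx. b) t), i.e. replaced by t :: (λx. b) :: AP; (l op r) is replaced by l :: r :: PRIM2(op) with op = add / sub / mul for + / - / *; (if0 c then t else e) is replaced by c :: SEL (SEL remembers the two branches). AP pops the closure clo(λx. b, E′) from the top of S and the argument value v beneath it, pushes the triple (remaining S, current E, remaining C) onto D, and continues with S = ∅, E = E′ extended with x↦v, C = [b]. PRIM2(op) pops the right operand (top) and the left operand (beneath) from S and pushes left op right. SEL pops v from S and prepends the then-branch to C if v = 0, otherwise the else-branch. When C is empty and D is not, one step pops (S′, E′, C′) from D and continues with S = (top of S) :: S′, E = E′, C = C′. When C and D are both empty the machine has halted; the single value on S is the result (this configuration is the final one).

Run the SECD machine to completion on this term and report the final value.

Answer: 1

Machine steps:
t=0: ⟨S=∅; E=∅; C=[(((λp. 0) -3) - ((λy. -1) 6))]; D=∅⟩
t=1: ⟨S=∅; E=∅; C=[((λp. 0) -3) :: ((λy. -1) 6) :: PRIM2(sub)]; D=∅⟩
t=2: ⟨S=∅; E=∅; C=[-3 :: (λp. 0) :: AP :: ((λy. -1) 6) :: PRIM2(sub)]; D=∅⟩
t=3: ⟨S=[-3]; E=∅; C=[(λp. 0) :: AP :: ((λy. -1) 6) :: PRIM2(sub)]; D=∅⟩
t=4: ⟨S=[clo(λp. 0, ∅) :: -3]; E=∅; C=[AP :: ((λy. -1) 6) :: PRIM2(sub)]; D=∅⟩
t=5: ⟨S=∅; E={p↦-3}; C=[0]; D=[(∅, ∅, [((λy. -1) 6) :: PRIM2(sub)])]⟩
t=6: ⟨S=[0]; E={p↦-3}; C=∅; D=[(∅, ∅, [((λy. -1) 6) :: PRIM2(sub)])]⟩
t=7: ⟨S=[0]; E=∅; C=[((λy. -1) 6) :: PRIM2(sub)]; D=∅⟩
t=8: ⟨S=[0]; E=∅; C=[6 :: (λy. -1) :: AP :: PRIM2(sub)]; D=∅⟩
t=9: ⟨S=[6 :: 0]; E=∅; C=[(λy. -1) :: AP :: PRIM2(sub)]; D=∅⟩
t=10: ⟨S=[clo(λy. -1, ∅) :: 6 :: 0]; E=∅; C=[AP :: PRIM2(sub)]; D=∅⟩
t=11: ⟨S=∅; E={y↦6}; C=[-1]; D=[([0], ∅, [PRIM2(sub)])]⟩
t=12: ⟨S=[-1]; E={y↦6}; C=∅; D=[([0], ∅, [PRIM2(sub)])]⟩
t=13: ⟨S=[-1 :: 0]; E=∅; C=[PRIM2(sub)]; D=∅⟩
t=14: ⟨S=[1]; E=∅; C=∅; D=∅⟩
→ final value 1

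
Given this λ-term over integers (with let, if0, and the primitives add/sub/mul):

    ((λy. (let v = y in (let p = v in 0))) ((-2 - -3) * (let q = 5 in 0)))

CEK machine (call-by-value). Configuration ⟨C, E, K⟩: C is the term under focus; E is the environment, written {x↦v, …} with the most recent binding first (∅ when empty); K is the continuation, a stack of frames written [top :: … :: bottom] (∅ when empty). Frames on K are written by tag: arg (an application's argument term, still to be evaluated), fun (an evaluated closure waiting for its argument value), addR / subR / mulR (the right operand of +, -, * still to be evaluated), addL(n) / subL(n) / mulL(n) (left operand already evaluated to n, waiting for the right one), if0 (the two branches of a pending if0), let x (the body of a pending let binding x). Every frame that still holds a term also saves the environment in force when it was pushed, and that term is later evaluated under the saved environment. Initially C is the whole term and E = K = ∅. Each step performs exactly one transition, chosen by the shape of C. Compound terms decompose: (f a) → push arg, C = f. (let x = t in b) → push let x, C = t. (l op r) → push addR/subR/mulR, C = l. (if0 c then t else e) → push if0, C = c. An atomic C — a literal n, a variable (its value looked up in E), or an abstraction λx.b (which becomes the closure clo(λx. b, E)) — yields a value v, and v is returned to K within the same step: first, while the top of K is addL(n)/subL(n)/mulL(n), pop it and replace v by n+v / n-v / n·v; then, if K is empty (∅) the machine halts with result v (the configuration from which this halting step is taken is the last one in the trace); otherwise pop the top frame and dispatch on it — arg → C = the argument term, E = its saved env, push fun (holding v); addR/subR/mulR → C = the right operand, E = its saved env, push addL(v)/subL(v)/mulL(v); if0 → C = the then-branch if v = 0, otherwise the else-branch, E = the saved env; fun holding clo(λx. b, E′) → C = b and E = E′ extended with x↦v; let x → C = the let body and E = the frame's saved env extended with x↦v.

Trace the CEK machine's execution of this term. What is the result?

step 0: [C=((λy. (let v = y in (let p = v in 0))) ((-2 - -3) * (let q = 5 in 0))) | E=∅ | K=∅]
step 1: [C=(λy. (let v = y in (let p = v in 0))) | E=∅ | K=[arg]]
step 2: [C=((-2 - -3) * (let q = 5 in 0)) | E=∅ | K=[fun]]
step 3: [C=(-2 - -3) | E=∅ | K=[mulR :: fun]]
step 4: [C=-2 | E=∅ | K=[subR :: mulR :: fun]]
step 5: [C=-3 | E=∅ | K=[subL(-2) :: mulR :: fun]]
step 6: [C=(let q = 5 in 0) | E=∅ | K=[mulL(1) :: fun]]
step 7: [C=5 | E=∅ | K=[let q :: mulL(1) :: fun]]
step 8: [C=0 | E={q↦5} | K=[mulL(1) :: fun]]
step 9: [C=(let v = y in (let p = v in 0)) | E={y↦0} | K=∅]
step 10: [C=y | E={y↦0} | K=[let v]]
step 11: [C=(let p = v in 0) | E={v↦0, y↦0} | K=∅]
step 12: [C=v | E={v↦0, y↦0} | K=[let p]]
step 13: [C=0 | E={p↦0, v↦0, y↦0} | K=∅]
→ final value 0

Answer: 0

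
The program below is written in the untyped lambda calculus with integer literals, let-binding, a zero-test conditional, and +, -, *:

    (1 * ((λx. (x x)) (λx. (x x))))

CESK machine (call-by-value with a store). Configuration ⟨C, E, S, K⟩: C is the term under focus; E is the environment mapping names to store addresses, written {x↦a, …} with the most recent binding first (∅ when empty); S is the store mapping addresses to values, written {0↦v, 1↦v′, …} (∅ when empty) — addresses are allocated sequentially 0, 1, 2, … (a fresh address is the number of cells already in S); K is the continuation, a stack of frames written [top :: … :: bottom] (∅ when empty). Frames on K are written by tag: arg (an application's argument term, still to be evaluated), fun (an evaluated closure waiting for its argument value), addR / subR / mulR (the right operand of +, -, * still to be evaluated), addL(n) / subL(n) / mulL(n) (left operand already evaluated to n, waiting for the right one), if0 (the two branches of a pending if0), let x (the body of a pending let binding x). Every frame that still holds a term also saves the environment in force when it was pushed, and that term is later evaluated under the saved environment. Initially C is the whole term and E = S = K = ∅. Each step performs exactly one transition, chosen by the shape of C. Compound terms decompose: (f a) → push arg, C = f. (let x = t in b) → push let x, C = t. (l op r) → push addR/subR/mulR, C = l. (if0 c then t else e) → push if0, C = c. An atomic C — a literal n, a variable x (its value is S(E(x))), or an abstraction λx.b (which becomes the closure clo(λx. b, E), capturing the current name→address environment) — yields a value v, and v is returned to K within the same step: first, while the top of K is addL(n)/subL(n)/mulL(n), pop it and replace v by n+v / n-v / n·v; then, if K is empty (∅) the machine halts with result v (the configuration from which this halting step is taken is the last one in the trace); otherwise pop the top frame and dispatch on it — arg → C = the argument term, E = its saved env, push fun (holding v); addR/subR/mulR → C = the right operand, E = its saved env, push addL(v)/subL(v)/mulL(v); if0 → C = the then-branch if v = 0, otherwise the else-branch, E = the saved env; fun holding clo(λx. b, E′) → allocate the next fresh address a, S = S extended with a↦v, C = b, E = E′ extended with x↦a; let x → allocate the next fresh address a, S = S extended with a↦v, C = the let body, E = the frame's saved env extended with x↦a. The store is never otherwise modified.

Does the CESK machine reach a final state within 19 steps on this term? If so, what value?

step 0: ⟨C=(1 * ((λx. (x x)) (λx. (x x)))); E=∅; S=∅; K=∅⟩
step 1: ⟨C=1; E=∅; S=∅; K=[mulR]⟩
step 2: ⟨C=((λx. (x x)) (λx. (x x))); E=∅; S=∅; K=[mulL(1)]⟩
step 3: ⟨C=(λx. (x x)); E=∅; S=∅; K=[arg :: mulL(1)]⟩
step 4: ⟨C=(λx. (x x)); E=∅; S=∅; K=[fun :: mulL(1)]⟩
step 5: ⟨C=(x x); E={x↦0}; S={0↦clo(λx. (x x), ∅)}; K=[mulL(1)]⟩
step 6: ⟨C=x; E={x↦0}; S={0↦clo(λx. (x x), ∅)}; K=[arg :: mulL(1)]⟩
step 7: ⟨C=x; E={x↦0}; S={0↦clo(λx. (x x), ∅)}; K=[fun :: mulL(1)]⟩
step 8: ⟨C=(x x); E={x↦1}; S={0↦clo(λx. (x x), ∅), 1↦clo(λx. (x x), ∅)}; K=[mulL(1)]⟩
step 9: ⟨C=x; E={x↦1}; S={0↦clo(λx. (x x), ∅), 1↦clo(λx. (x x), ∅)}; K=[arg :: mulL(1)]⟩
step 10: ⟨C=x; E={x↦1}; S={0↦clo(λx. (x x), ∅), 1↦clo(λx. (x x), ∅)}; K=[fun :: mulL(1)]⟩
step 11: ⟨C=(x x); E={x↦2}; S={0↦clo(λx. (x x), ∅), 1↦clo(λx. (x x), ∅), 2↦clo(λx. (x x), ∅)}; K=[mulL(1)]⟩
step 12: ⟨C=x; E={x↦2}; S={0↦clo(λx. (x x), ∅), 1↦clo(λx. (x x), ∅), 2↦clo(λx. (x x), ∅)}; K=[arg :: mulL(1)]⟩
step 13: ⟨C=x; E={x↦2}; S={0↦clo(λx. (x x), ∅), 1↦clo(λx. (x x), ∅), 2↦clo(λx. (x x), ∅)}; K=[fun :: mulL(1)]⟩
step 14: ⟨C=(x x); E={x↦3}; S={0↦clo(λx. (x x), ∅), 1↦clo(λx. (x x), ∅), 2↦clo(λx. (x x), ∅), 3↦clo(λx. (x x), ∅)}; K=[mulL(1)]⟩
step 15: ⟨C=x; E={x↦3}; S={0↦clo(λx. (x x), ∅), 1↦clo(λx. (x x), ∅), 2↦clo(λx. (x x), ∅), 3↦clo(λx. (x x), ∅)}; K=[arg :: mulL(1)]⟩
step 16: ⟨C=x; E={x↦3}; S={0↦clo(λx. (x x), ∅), 1↦clo(λx. (x x), ∅), 2↦clo(λx. (x x), ∅), 3↦clo(λx. (x x), ∅)}; K=[fun :: mulL(1)]⟩
step 17: ⟨C=(x x); E={x↦4}; S={0↦clo(λx. (x x), ∅), 1↦clo(λx. (x x), ∅), 2↦clo(λx. (x x), ∅), 3↦clo(λx. (x x), ∅), 4↦clo(λx. (x x), ∅)}; K=[mulL(1)]⟩
step 18: ⟨C=x; E={x↦4}; S={0↦clo(λx. (x x), ∅), 1↦clo(λx. (x x), ∅), 2↦clo(λx. (x x), ∅), 3↦clo(λx. (x x), ∅), 4↦clo(λx. (x x), ∅)}; K=[arg :: mulL(1)]⟩
step 19: ⟨C=x; E={x↦4}; S={0↦clo(λx. (x x), ∅), 1↦clo(λx. (x x), ∅), 2↦clo(λx. (x x), ∅), 3↦clo(λx. (x x), ∅), 4↦clo(λx. (x x), ∅)}; K=[fun :: mulL(1)]⟩
→ 19 transitions taken and the configuration is still not final: no result within 19 steps

Answer: DIVERGES (no final state within 19 steps)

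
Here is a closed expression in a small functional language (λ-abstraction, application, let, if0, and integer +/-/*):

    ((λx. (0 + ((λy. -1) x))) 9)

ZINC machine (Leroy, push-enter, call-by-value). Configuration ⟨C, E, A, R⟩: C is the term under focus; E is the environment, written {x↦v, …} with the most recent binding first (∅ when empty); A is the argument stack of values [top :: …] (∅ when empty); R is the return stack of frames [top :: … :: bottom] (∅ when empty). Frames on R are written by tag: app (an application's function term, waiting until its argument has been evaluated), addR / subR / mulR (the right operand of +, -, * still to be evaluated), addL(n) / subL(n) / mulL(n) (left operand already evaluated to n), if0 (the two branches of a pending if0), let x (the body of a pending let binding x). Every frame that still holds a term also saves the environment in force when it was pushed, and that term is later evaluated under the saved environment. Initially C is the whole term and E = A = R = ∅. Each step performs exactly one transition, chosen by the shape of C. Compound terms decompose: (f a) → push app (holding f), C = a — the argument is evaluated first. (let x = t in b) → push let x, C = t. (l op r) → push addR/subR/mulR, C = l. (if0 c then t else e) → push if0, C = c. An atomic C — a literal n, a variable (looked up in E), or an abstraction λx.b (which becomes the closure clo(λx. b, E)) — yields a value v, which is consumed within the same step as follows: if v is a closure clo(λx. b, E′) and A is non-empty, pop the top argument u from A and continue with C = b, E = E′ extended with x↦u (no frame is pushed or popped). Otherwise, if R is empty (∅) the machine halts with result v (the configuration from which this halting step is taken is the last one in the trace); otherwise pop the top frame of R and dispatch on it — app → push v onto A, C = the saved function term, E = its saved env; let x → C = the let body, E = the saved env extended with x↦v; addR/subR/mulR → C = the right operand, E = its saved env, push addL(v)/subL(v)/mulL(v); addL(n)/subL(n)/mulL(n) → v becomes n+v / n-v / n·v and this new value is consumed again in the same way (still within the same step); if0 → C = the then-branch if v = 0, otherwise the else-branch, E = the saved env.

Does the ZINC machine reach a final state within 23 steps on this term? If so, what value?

Answer: -1

Machine steps:
[0] <C=((λx. (0 + ((λy. -1) x))) 9), E=∅, A=∅, R=∅>
[1] <C=9, E=∅, A=∅, R=[app]>
[2] <C=(λx. (0 + ((λy. -1) x))), E=∅, A=[9], R=∅>
[3] <C=(0 + ((λy. -1) x)), E={x↦9}, A=∅, R=∅>
[4] <C=0, E={x↦9}, A=∅, R=[addR]>
[5] <C=((λy. -1) x), E={x↦9}, A=∅, R=[addL(0)]>
[6] <C=x, E={x↦9}, A=∅, R=[app :: addL(0)]>
[7] <C=(λy. -1), E={x↦9}, A=[9], R=[addL(0)]>
[8] <C=-1, E={y↦9, x↦9}, A=∅, R=[addL(0)]>
→ final value -1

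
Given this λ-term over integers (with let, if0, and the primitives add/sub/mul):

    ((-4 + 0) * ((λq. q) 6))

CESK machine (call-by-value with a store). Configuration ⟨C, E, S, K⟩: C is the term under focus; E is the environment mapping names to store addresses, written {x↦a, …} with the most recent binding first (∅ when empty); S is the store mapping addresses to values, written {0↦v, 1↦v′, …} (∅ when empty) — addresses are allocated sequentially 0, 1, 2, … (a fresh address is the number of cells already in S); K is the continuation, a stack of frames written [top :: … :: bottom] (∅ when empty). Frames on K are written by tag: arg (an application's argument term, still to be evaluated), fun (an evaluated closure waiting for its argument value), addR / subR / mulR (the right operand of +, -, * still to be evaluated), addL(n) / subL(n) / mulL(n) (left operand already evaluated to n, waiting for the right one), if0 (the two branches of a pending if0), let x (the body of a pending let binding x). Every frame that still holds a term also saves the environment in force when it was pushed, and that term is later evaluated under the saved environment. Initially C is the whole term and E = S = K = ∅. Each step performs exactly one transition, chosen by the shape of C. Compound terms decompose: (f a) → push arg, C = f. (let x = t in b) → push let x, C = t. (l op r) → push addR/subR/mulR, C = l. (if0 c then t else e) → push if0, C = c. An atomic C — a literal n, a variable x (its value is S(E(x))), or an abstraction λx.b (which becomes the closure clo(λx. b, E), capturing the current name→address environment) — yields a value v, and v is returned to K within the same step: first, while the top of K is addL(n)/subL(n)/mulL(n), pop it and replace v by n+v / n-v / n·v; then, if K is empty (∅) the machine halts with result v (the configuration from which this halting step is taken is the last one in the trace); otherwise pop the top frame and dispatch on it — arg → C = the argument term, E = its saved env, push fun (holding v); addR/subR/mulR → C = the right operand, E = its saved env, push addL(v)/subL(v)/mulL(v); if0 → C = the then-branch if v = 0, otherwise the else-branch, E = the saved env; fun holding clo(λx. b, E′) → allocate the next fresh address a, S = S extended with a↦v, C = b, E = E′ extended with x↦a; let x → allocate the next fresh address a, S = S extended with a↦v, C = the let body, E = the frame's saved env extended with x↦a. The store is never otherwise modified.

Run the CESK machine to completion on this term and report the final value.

[0] [C=((-4 + 0) * ((λq. q) 6)) | E=∅ | S=∅ | K=∅]
[1] [C=(-4 + 0) | E=∅ | S=∅ | K=[mulR]]
[2] [C=-4 | E=∅ | S=∅ | K=[addR :: mulR]]
[3] [C=0 | E=∅ | S=∅ | K=[addL(-4) :: mulR]]
[4] [C=((λq. q) 6) | E=∅ | S=∅ | K=[mulL(-4)]]
[5] [C=(λq. q) | E=∅ | S=∅ | K=[arg :: mulL(-4)]]
[6] [C=6 | E=∅ | S=∅ | K=[fun :: mulL(-4)]]
[7] [C=q | E={q↦0} | S={0↦6} | K=[mulL(-4)]]
→ final value -24

Answer: -24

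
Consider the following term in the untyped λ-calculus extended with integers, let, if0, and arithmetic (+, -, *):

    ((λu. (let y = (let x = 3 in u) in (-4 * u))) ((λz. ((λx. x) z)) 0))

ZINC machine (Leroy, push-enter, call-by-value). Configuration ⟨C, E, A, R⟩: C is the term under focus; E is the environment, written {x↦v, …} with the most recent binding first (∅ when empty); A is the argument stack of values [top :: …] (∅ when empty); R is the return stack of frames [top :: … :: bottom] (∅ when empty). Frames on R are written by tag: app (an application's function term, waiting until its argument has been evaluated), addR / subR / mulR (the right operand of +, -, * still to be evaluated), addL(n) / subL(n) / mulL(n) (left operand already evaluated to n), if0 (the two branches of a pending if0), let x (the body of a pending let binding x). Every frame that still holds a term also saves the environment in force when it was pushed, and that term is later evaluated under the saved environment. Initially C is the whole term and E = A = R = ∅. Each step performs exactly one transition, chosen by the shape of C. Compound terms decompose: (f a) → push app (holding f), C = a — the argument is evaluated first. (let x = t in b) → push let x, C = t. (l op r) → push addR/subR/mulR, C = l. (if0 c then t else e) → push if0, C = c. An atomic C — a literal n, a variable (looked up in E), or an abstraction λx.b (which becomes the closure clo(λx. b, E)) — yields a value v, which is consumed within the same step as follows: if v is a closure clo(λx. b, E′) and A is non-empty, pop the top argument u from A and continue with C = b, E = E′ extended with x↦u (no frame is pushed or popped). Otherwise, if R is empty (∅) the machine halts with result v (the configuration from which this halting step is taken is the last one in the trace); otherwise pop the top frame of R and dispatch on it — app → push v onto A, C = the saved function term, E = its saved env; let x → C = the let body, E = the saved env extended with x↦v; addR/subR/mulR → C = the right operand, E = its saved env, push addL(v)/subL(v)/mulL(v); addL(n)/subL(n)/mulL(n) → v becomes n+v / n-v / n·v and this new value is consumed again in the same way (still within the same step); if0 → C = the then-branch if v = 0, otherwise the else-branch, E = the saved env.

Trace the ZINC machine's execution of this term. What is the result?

Answer: 0

Machine steps:
0. <C=((λu. (let y = (let x = 3 in u) in (-4 * u))) ((λz. ((λx. x) z)) 0)), E=∅, A=∅, R=∅>
1. <C=((λz. ((λx. x) z)) 0), E=∅, A=∅, R=[app]>
2. <C=0, E=∅, A=∅, R=[app :: app]>
3. <C=(λz. ((λx. x) z)), E=∅, A=[0], R=[app]>
4. <C=((λx. x) z), E={z↦0}, A=∅, R=[app]>
5. <C=z, E={z↦0}, A=∅, R=[app :: app]>
6. <C=(λx. x), E={z↦0}, A=[0], R=[app]>
7. <C=x, E={x↦0, z↦0}, A=∅, R=[app]>
8. <C=(λu. (let y = (let x = 3 in u) in (-4 * u))), E=∅, A=[0], R=∅>
9. <C=(let y = (let x = 3 in u) in (-4 * u)), E={u↦0}, A=∅, R=∅>
10. <C=(let x = 3 in u), E={u↦0}, A=∅, R=[let y]>
11. <C=3, E={u↦0}, A=∅, R=[let x :: let y]>
12. <C=u, E={x↦3, u↦0}, A=∅, R=[let y]>
13. <C=(-4 * u), E={y↦0, u↦0}, A=∅, R=∅>
14. <C=-4, E={y↦0, u↦0}, A=∅, R=[mulR]>
15. <C=u, E={y↦0, u↦0}, A=∅, R=[mulL(-4)]>
→ final value 0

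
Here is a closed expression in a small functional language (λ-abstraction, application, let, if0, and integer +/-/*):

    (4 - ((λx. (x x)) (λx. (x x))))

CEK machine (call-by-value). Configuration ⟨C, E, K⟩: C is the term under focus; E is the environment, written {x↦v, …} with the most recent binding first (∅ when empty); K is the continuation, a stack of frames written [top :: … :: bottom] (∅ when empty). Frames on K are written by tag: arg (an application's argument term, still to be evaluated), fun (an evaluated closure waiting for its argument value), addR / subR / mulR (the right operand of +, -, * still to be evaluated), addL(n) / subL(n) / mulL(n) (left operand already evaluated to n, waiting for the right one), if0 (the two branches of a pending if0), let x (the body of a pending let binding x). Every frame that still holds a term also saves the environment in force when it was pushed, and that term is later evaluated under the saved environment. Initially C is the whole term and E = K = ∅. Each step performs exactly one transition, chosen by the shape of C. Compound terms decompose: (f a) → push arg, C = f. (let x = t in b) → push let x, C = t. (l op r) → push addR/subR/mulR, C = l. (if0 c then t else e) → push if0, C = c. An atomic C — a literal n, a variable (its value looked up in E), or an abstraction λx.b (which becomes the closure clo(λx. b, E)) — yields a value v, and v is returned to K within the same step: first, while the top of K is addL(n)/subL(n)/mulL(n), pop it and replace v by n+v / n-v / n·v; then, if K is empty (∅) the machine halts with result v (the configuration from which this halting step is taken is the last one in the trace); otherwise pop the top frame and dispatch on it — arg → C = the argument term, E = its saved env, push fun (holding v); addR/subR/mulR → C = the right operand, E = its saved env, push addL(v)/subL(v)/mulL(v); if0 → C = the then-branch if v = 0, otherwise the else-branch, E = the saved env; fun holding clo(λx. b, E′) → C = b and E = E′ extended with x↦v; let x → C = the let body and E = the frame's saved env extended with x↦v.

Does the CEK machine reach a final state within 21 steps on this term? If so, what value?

step 0: ⟨C=(4 - ((λx. (x x)) (λx. (x x)))); E=∅; K=∅⟩
step 1: ⟨C=4; E=∅; K=[subR]⟩
step 2: ⟨C=((λx. (x x)) (λx. (x x))); E=∅; K=[subL(4)]⟩
step 3: ⟨C=(λx. (x x)); E=∅; K=[arg :: subL(4)]⟩
step 4: ⟨C=(λx. (x x)); E=∅; K=[fun :: subL(4)]⟩
step 5: ⟨C=(x x); E={x↦clo(λx. (x x), ∅)}; K=[subL(4)]⟩
step 6: ⟨C=x; E={x↦clo(λx. (x x), ∅)}; K=[arg :: subL(4)]⟩
step 7: ⟨C=x; E={x↦clo(λx. (x x), ∅)}; K=[fun :: subL(4)]⟩
… configuration repeats with period 3 (steps 5–7 recur indefinitely) …

Answer: DIVERGES (no final state within 21 steps)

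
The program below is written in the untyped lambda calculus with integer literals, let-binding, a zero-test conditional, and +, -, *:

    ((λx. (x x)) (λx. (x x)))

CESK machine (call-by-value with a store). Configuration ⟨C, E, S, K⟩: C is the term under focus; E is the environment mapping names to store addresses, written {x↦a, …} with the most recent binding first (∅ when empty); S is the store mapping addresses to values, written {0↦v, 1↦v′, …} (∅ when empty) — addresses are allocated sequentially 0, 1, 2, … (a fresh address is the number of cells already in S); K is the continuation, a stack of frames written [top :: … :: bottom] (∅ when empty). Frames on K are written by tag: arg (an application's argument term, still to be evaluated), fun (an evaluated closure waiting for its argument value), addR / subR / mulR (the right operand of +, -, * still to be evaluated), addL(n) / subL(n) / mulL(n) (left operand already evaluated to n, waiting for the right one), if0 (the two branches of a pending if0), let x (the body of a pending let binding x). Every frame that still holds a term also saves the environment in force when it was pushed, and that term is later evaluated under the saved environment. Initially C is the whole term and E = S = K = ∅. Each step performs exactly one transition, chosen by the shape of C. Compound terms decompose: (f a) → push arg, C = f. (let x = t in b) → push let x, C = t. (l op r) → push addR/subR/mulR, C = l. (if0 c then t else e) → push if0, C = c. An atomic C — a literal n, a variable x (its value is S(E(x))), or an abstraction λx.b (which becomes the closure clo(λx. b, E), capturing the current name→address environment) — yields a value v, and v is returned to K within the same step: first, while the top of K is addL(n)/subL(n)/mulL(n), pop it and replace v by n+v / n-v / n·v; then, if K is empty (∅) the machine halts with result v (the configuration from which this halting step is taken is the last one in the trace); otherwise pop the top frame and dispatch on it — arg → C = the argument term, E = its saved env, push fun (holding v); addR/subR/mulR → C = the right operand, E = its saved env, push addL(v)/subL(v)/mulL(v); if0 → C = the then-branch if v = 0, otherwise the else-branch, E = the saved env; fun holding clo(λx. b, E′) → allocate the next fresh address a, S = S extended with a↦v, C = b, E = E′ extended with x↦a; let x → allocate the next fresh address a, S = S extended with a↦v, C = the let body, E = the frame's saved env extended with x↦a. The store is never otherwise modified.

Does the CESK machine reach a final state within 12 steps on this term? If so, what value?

t=0: <C=((λx. (x x)) (λx. (x x))), E=∅, S=∅, K=∅>
t=1: <C=(λx. (x x)), E=∅, S=∅, K=[arg]>
t=2: <C=(λx. (x x)), E=∅, S=∅, K=[fun]>
t=3: <C=(x x), E={x↦0}, S={0↦clo(λx. (x x), ∅)}, K=∅>
t=4: <C=x, E={x↦0}, S={0↦clo(λx. (x x), ∅)}, K=[arg]>
t=5: <C=x, E={x↦0}, S={0↦clo(λx. (x x), ∅)}, K=[fun]>
t=6: <C=(x x), E={x↦1}, S={0↦clo(λx. (x x), ∅), 1↦clo(λx. (x x), ∅)}, K=∅>
t=7: <C=x, E={x↦1}, S={0↦clo(λx. (x x), ∅), 1↦clo(λx. (x x), ∅)}, K=[arg]>
t=8: <C=x, E={x↦1}, S={0↦clo(λx. (x x), ∅), 1↦clo(λx. (x x), ∅)}, K=[fun]>
t=9: <C=(x x), E={x↦2}, S={0↦clo(λx. (x x), ∅), 1↦clo(λx. (x x), ∅), 2↦clo(λx. (x x), ∅)}, K=∅>
t=10: <C=x, E={x↦2}, S={0↦clo(λx. (x x), ∅), 1↦clo(λx. (x x), ∅), 2↦clo(λx. (x x), ∅)}, K=[arg]>
t=11: <C=x, E={x↦2}, S={0↦clo(λx. (x x), ∅), 1↦clo(λx. (x x), ∅), 2↦clo(λx. (x x), ∅)}, K=[fun]>
t=12: <C=(x x), E={x↦3}, S={0↦clo(λx. (x x), ∅), 1↦clo(λx. (x x), ∅), 2↦clo(λx. (x x), ∅), 3↦clo(λx. (x x), ∅)}, K=∅>
→ 12 transitions taken and the configuration is still not final: no result within 12 steps

Answer: DIVERGES (no final state within 12 steps)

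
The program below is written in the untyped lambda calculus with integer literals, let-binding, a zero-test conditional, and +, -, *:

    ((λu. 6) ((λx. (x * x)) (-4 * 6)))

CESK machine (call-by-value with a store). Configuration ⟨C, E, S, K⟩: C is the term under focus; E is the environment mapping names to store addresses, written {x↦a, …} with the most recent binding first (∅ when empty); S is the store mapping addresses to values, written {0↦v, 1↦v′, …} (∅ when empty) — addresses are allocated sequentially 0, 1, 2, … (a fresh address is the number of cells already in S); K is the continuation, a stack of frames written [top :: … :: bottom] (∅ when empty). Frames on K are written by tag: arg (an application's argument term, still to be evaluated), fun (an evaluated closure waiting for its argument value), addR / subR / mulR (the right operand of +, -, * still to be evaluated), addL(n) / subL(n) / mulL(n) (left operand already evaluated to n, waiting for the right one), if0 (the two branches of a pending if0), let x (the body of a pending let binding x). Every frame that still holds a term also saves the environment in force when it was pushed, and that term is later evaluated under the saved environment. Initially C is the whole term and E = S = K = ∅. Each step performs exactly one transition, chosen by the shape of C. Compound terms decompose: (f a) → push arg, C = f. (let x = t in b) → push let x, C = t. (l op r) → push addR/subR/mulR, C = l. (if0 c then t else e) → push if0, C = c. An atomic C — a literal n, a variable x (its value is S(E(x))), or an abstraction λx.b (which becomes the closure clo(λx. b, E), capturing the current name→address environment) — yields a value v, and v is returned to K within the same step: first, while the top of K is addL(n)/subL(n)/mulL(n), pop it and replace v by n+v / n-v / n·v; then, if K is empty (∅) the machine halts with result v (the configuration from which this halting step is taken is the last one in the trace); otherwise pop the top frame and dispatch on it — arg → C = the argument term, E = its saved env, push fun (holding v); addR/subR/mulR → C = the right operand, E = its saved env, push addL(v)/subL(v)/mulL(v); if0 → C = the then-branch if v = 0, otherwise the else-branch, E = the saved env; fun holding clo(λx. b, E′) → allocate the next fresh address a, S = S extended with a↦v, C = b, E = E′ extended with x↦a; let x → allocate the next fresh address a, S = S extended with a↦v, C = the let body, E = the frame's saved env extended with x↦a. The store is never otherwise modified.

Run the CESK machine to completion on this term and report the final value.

t=0: [C=((λu. 6) ((λx. (x * x)) (-4 * 6))) | E=∅ | S=∅ | K=∅]
t=1: [C=(λu. 6) | E=∅ | S=∅ | K=[arg]]
t=2: [C=((λx. (x * x)) (-4 * 6)) | E=∅ | S=∅ | K=[fun]]
t=3: [C=(λx. (x * x)) | E=∅ | S=∅ | K=[arg :: fun]]
t=4: [C=(-4 * 6) | E=∅ | S=∅ | K=[fun :: fun]]
t=5: [C=-4 | E=∅ | S=∅ | K=[mulR :: fun :: fun]]
t=6: [C=6 | E=∅ | S=∅ | K=[mulL(-4) :: fun :: fun]]
t=7: [C=(x * x) | E={x↦0} | S={0↦-24} | K=[fun]]
t=8: [C=x | E={x↦0} | S={0↦-24} | K=[mulR :: fun]]
t=9: [C=x | E={x↦0} | S={0↦-24} | K=[mulL(-24) :: fun]]
t=10: [C=6 | E={u↦1} | S={0↦-24, 1↦576} | K=∅]
→ final value 6

Answer: 6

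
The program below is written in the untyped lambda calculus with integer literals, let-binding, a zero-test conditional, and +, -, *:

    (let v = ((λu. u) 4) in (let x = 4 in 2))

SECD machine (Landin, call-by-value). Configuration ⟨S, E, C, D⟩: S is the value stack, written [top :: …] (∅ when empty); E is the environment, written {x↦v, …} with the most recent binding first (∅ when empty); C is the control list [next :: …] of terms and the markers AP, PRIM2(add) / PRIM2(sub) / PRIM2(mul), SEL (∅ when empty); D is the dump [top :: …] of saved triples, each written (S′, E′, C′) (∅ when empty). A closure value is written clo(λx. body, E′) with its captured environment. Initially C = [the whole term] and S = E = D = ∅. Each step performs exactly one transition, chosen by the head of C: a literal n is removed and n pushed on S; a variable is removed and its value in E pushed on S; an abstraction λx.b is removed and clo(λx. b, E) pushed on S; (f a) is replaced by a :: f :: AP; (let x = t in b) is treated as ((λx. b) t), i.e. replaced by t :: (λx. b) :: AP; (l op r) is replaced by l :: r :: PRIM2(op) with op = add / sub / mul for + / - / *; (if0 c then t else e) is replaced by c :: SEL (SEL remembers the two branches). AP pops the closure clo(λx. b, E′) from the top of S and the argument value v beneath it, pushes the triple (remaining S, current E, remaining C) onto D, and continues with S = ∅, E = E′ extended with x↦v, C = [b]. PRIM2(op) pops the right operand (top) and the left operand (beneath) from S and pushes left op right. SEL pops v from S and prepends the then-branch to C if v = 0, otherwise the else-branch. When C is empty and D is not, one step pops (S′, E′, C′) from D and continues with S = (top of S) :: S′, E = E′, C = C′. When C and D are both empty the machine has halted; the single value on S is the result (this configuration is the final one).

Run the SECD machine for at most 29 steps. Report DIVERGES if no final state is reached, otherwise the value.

t=0: ⟨S=∅; E=∅; C=[(let v = ((λu. u) 4) in (let x = 4 in 2))]; D=∅⟩
t=1: ⟨S=∅; E=∅; C=[((λu. u) 4) :: (λv. (let x = 4 in 2)) :: AP]; D=∅⟩
t=2: ⟨S=∅; E=∅; C=[4 :: (λu. u) :: AP :: (λv. (let x = 4 in 2)) :: AP]; D=∅⟩
t=3: ⟨S=[4]; E=∅; C=[(λu. u) :: AP :: (λv. (let x = 4 in 2)) :: AP]; D=∅⟩
t=4: ⟨S=[clo(λu. u, ∅) :: 4]; E=∅; C=[AP :: (λv. (let x = 4 in 2)) :: AP]; D=∅⟩
t=5: ⟨S=∅; E={u↦4}; C=[u]; D=[(∅, ∅, [(λv. (let x = 4 in 2)) :: AP])]⟩
t=6: ⟨S=[4]; E={u↦4}; C=∅; D=[(∅, ∅, [(λv. (let x = 4 in 2)) :: AP])]⟩
t=7: ⟨S=[4]; E=∅; C=[(λv. (let x = 4 in 2)) :: AP]; D=∅⟩
t=8: ⟨S=[clo(λv. (let x = 4 in 2), ∅) :: 4]; E=∅; C=[AP]; D=∅⟩
t=9: ⟨S=∅; E={v↦4}; C=[(let x = 4 in 2)]; D=[(∅, ∅, ∅)]⟩
t=10: ⟨S=∅; E={v↦4}; C=[4 :: (λx. 2) :: AP]; D=[(∅, ∅, ∅)]⟩
t=11: ⟨S=[4]; E={v↦4}; C=[(λx. 2) :: AP]; D=[(∅, ∅, ∅)]⟩
t=12: ⟨S=[clo(λx. 2, {v↦4}) :: 4]; E={v↦4}; C=[AP]; D=[(∅, ∅, ∅)]⟩
t=13: ⟨S=∅; E={x↦4, v↦4}; C=[2]; D=[(∅, {v↦4}, ∅) :: (∅, ∅, ∅)]⟩
t=14: ⟨S=[2]; E={x↦4, v↦4}; C=∅; D=[(∅, {v↦4}, ∅) :: (∅, ∅, ∅)]⟩
t=15: ⟨S=[2]; E={v↦4}; C=∅; D=[(∅, ∅, ∅)]⟩
t=16: ⟨S=[2]; E=∅; C=∅; D=∅⟩
→ final value 2

Answer: 2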